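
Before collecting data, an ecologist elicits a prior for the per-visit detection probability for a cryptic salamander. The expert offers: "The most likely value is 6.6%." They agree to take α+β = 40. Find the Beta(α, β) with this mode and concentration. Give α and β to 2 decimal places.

α = 3.51, β = 36.49

For α,β > 1 the Beta mode is (α−1)/(α+β−2). With α+β = 40, the mode is (α−1)/38.
Set (α−1)/38 = 0.066 → α = 1 + 0.066·38 = 3.51.
β = 40 − α = 36.49.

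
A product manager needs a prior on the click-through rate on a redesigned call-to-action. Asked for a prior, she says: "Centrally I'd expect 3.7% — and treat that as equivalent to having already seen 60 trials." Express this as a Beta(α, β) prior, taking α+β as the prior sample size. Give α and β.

Under the effective-sample-size interpretation, Beta(α, β) has prior mean α/(α+β) and prior sample size α+β.
So α+β = 60 and α/(α+β) = 0.037, giving α = 0.037·60 = 2.22 and β = 60 − 2.22 = 57.78.

α = 2.22, β = 57.78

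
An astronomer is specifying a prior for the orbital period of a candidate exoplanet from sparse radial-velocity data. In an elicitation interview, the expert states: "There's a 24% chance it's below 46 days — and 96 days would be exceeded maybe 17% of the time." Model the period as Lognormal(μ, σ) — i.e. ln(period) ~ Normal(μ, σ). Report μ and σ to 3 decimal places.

μ ≈ 4.142, σ ≈ 0.443

If T ~ Lognormal(μ,σ) then ln T ~ Normal(μ,σ), so the p-quantile of ln T is μ + z_p·σ.
ln(46) = 3.829 and ln(96) = 4.564; z_{0.24} = -0.7063, z_{0.83} = 0.9542.
σ = (4.564 − 3.829)/(0.9542 − (-0.7063)) = 0.443.
μ = 3.829 − (-0.7063)·0.443 = 4.142.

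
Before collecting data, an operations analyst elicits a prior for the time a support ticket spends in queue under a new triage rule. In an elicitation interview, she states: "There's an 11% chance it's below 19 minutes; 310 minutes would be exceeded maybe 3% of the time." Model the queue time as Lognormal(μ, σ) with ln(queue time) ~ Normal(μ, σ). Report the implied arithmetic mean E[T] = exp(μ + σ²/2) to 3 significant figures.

If T ~ Lognormal(μ,σ) then ln T ~ Normal(μ,σ), so the p-quantile of ln T is μ + z_p·σ.
ln(19) = 2.944 and ln(310) = 5.737; z_{0.11} = -1.227, z_{0.97} = 1.881.
σ = (5.737 − 2.944)/(1.881 − (-1.227)) = 0.899.
μ = 2.944 − (-1.227)·0.899 = 4.047.
E[T] = exp(μ + σ²/2) = exp(4.047 + 0.4037) = 85.6 minutes.

E[T] ≈ 85.6 minutes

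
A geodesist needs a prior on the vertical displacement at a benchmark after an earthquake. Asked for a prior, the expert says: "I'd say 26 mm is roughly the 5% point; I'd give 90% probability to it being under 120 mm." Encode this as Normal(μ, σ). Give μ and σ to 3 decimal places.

μ = 78.835, σ = 32.121

For Normal(μ,σ), the p-quantile is μ + z_p·σ. Here z_{0.05} = -1.645, z_{0.9} = 1.282.
So 26 = μ − 1.645σ and 120 = μ + 1.282σ.
Subtracting: σ = (120 − 26)/(1.282 − (-1.645)) = 32.121.
Then μ = 26 − (-1.645)·32.121 = 78.835.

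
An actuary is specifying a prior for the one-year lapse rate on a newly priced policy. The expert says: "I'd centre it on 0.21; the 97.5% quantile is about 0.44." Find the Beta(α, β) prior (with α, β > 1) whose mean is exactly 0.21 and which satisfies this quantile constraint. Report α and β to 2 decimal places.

α ≈ 3.17, β ≈ 11.91

With mean 0.21 fixed, write α = 0.21s, β = 0.79s where s = α+β.
Need P(θ < 0.44) = 0.975 under Beta(0.21s, 0.79s). Normal approximation: (q−m)/√(m(1−m)/s) ≈ z_{0.975} = 1.96, so s ≈ 0.21·0.79·(1.96)²/(0.44−0.21)² = 12.0.
At s = 12.0: P(θ<0.44) ≈ 0.962. Adjusting to match 0.975 gives s ≈ 15.08.
So α = 0.21·15.08 ≈ 3.17, β = 0.79·15.08 ≈ 11.91.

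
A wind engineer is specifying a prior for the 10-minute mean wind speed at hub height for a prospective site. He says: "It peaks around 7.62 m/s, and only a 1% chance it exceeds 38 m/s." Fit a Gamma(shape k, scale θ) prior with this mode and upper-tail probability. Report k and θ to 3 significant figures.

k ≈ 2.52, θ ≈ 5.01

Gamma(k,θ) with k>1 has mode (k−1)θ, so θ = 7.62/(k−1).
Need P(X < 38) = 0.99 with θ tied to k this way. Start at k = 2, θ = 7.62: P(X<38) ≈ 0.959.
Too low — raise k to concentrate. Iterating converges to k ≈ 2.52.
Then θ = 7.62/(2.52−1) ≈ 5.01.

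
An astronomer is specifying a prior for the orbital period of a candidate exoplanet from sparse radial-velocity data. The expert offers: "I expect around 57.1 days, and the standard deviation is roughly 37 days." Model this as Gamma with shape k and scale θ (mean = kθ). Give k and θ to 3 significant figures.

For Gamma(k, scale θ): mean = kθ, variance = kθ², so CV = 1/√k.
CV = SD/mean = 37/57.1 = 0.648, hence k = 1/CV² = 2.38.
Then θ = mean/k = 57.1/2.38 = 24.

k ≈ 2.38, θ ≈ 24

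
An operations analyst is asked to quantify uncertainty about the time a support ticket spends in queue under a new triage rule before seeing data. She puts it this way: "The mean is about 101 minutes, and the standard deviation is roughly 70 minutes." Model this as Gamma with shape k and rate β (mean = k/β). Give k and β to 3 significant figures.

For Gamma(k, rate β): mean = k/β, variance = k/β², so CV = 1/√k.
CV = SD/mean = 70/101 = 0.6931, hence k = 1/CV² = 2.08.
Then β = k/mean = 2.08/101 = 0.0206.

k ≈ 2.08, β ≈ 0.0206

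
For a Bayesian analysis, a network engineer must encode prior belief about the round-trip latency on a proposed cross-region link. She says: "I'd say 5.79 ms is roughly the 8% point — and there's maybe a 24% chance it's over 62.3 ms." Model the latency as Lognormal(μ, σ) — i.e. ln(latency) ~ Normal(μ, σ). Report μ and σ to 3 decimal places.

If T ~ Lognormal(μ,σ) then ln T ~ Normal(μ,σ), so the p-quantile of ln T is μ + z_p·σ.
ln(5.79) = 1.756 and ln(62.3) = 4.132; z_{0.08} = -1.405, z_{0.76} = 0.7063.
σ = (4.132 − 1.756)/(0.7063 − (-1.405)) = 1.125.
μ = 1.756 − (-1.405)·1.125 = 3.337.

μ ≈ 3.337, σ ≈ 1.125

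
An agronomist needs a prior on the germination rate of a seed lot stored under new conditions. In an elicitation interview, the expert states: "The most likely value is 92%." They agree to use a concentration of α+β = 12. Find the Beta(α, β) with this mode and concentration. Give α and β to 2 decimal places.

α = 10.20, β = 1.80

For α,β > 1 the Beta mode is (α−1)/(α+β−2). With α+β = 12, the mode is (α−1)/10.
Set (α−1)/10 = 0.92 → α = 1 + 0.92·10 = 10.20.
β = 12 − α = 1.80.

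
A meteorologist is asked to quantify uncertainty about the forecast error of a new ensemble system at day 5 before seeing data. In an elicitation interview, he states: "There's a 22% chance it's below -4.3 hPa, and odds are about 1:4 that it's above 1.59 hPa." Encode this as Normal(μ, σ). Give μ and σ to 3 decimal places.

μ = -1.482, σ = 3.650

The p-quantile of Normal(μ,σ) is μ + z_p·σ, with z_{0.22} = -0.7722 and z_{0.8} = 0.8416.
Eliminate σ: μ = (z₂·x₁ − z₁·x₂)/(z₂ − z₁) = (0.8416·-4.3 − (-0.7722)·1.59)/1.614 = -1.482.
Then σ = (x₂ − x₁)/(z₂ − z₁) = (1.59 − -4.3)/1.614 = 3.650.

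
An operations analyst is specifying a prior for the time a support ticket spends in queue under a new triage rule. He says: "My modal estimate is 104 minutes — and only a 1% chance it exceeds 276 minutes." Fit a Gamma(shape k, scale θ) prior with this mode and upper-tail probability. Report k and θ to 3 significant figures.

Gamma(k,θ) with k>1 has mode (k−1)θ, so θ = 104/(k−1).
Need P(X < 276) = 0.99 with θ tied to k this way. Start at k = 2, θ = 104: P(X<276) ≈ 0.743.
Too low — raise k to concentrate. Iterating converges to k ≈ 5.86.
Then θ = 104/(5.86−1) ≈ 21.4.

k ≈ 5.86, θ ≈ 21.4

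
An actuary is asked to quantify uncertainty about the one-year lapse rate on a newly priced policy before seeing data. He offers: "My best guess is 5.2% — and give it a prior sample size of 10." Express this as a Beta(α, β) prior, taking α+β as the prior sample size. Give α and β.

α = 0.52, β = 9.48

Under the effective-sample-size interpretation, Beta(α, β) has prior mean α/(α+β) and prior sample size α+β.
So α+β = 10 and α/(α+β) = 0.052, giving α = 0.052·10 = 0.52 and β = 10 − 0.52 = 9.48.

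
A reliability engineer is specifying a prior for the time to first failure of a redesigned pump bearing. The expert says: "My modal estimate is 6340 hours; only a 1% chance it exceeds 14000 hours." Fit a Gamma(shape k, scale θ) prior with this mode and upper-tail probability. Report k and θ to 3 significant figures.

k ≈ 8.68, θ ≈ 826

Gamma(k,θ) with k>1 has mode (k−1)θ, so θ = 6340/(k−1).
Need P(X < 14000) = 0.99 with θ tied to k this way. Start at k = 2, θ = 6340: P(X<14000) ≈ 0.647.
Too low — raise k to concentrate. Iterating converges to k ≈ 8.68.
Then θ = 6340/(8.68−1) ≈ 826.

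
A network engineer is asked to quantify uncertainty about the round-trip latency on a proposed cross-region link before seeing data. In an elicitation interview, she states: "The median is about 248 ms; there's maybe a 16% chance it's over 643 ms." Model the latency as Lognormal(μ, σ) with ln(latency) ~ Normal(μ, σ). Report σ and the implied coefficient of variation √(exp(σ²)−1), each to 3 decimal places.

σ ≈ 0.958, CV ≈ 1.226

If T ~ Lognormal(μ,σ) then ln T ~ Normal(μ,σ), so the p-quantile of ln T is μ + z_p·σ.
ln(248) = 5.513 and ln(643) = 6.466; z_{0.5} = 0, z_{0.84} = 0.9945.
σ = (6.466 − 5.513)/(0.9945 − (0)) = 0.958.
μ = 5.513 − (0)·0.958 = 5.513.
CV = √(exp(σ²)−1) = √(exp(0.9178)−1) = 1.226.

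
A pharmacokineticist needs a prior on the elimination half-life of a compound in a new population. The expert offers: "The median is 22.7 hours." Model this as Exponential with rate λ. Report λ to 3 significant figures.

Exponential median = ln 2 / λ, so λ = ln 2 / 22.7 = 0.0305.

λ ≈ 0.0305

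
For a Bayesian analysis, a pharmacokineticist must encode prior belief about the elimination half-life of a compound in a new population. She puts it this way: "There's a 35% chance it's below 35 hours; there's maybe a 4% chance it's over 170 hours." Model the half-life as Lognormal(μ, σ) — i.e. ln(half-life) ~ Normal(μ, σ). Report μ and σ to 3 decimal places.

If T ~ Lognormal(μ,σ) then ln T ~ Normal(μ,σ), so the p-quantile of ln T is μ + z_p·σ.
ln(35) = 3.555 and ln(170) = 5.136; z_{0.35} = -0.3853, z_{0.96} = 1.751.
σ = (5.136 − 3.555)/(1.751 − (-0.3853)) = 0.740.
μ = 3.555 − (-0.3853)·0.740 = 3.840.

μ ≈ 3.840, σ ≈ 0.740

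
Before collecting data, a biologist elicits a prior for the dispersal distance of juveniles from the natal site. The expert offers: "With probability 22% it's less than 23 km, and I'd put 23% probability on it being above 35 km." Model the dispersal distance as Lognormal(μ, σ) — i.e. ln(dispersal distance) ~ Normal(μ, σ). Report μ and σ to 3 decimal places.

μ ≈ 3.350, σ ≈ 0.278

If T ~ Lognormal(μ,σ) then ln T ~ Normal(μ,σ), so the p-quantile of ln T is μ + z_p·σ.
ln(23) = 3.135 and ln(35) = 3.555; z_{0.22} = -0.7722, z_{0.77} = 0.7388.
σ = (3.555 − 3.135)/(0.7388 − (-0.7722)) = 0.278.
μ = 3.135 − (-0.7722)·0.278 = 3.350.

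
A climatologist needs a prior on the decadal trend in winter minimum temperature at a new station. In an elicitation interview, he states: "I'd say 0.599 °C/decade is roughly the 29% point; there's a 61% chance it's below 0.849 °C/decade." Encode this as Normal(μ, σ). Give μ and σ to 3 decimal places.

The p-quantile of Normal(μ,σ) is μ + z_p·σ, with z_{0.29} = -0.5534 and z_{0.61} = 0.2793.
Eliminate σ: μ = (z₂·x₁ − z₁·x₂)/(z₂ − z₁) = (0.2793·0.599 − (-0.5534)·0.849)/0.8327 = 0.765.
Then σ = (x₂ − x₁)/(z₂ − z₁) = (0.849 − 0.599)/0.8327 = 0.300.

μ = 0.765, σ = 0.300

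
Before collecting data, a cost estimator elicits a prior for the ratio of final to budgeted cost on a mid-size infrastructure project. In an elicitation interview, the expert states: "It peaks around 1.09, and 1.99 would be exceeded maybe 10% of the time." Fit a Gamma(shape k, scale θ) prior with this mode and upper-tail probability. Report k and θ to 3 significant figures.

k ≈ 6.26, θ ≈ 0.207

Gamma(k,θ) with k>1 has mode (k−1)θ, so θ = 1.09/(k−1).
Need P(X < 1.99) = 0.9 with θ tied to k this way. Start at k = 2, θ = 1.09: P(X<1.99) ≈ 0.545.
Too low — raise k to concentrate. Iterating converges to k ≈ 6.26.
Then θ = 1.09/(6.26−1) ≈ 0.207.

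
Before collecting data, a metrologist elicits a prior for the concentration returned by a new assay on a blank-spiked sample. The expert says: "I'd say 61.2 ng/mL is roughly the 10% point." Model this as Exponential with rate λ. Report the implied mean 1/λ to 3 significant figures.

P(T < 61.2) = 1 − e^(−λ·61.2) = 0.1, so λ = −ln(1−0.1)/61.2 = −ln(0.9)/61.2 = 0.00172.
Mean = 1/λ = 581 ng/mL.

mean ≈ 581 ng/mL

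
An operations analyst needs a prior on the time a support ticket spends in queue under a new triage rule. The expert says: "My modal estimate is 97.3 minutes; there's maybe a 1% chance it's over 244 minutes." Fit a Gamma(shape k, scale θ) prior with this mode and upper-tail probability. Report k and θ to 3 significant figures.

k ≈ 6.55, θ ≈ 17.5

Gamma(k,θ) with k>1 has mode (k−1)θ, so θ = 97.3/(k−1).
Need P(X < 244) = 0.99 with θ tied to k this way. Start at k = 2, θ = 97.3: P(X<244) ≈ 0.714.
Too low — raise k to concentrate. Iterating converges to k ≈ 6.55.
Then θ = 97.3/(6.55−1) ≈ 17.5.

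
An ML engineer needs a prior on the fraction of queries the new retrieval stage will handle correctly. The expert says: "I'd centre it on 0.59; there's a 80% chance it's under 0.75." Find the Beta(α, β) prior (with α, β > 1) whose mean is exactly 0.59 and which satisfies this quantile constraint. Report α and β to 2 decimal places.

With mean 0.59 fixed, write α = 0.59s, β = 0.41s where s = α+β.
Need P(θ < 0.75) = 0.8 under Beta(0.59s, 0.41s). Normal approximation: (q−m)/√(m(1−m)/s) ≈ z_{0.8} = 0.842, so s ≈ 0.59·0.41·(0.842)²/(0.75−0.59)² = 6.7.
At s = 6.7: P(θ<0.75) ≈ 0.795. Adjusting to match 0.8 gives s ≈ 6.92.
So α = 0.59·6.92 ≈ 4.09, β = 0.41·6.92 ≈ 2.84.

α ≈ 4.09, β ≈ 2.84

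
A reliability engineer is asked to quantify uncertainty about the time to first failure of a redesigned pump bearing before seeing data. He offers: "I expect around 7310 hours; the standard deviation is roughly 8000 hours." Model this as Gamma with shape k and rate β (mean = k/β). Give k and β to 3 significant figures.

k ≈ 0.835, β ≈ 0.000114

For Gamma(k, rate β): mean = k/β, variance = k/β², so CV = 1/√k.
CV = SD/mean = 8000/7310 = 1.094, hence k = 1/CV² = 0.835.
Then β = k/mean = 0.835/7310 = 0.000114.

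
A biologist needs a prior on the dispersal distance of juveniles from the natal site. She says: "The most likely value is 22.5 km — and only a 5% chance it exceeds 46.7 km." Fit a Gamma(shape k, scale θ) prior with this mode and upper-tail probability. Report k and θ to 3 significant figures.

k ≈ 6.18, θ ≈ 4.34

Gamma(k,θ) with k>1 has mode (k−1)θ, so θ = 22.5/(k−1).
Need P(X < 46.7) = 0.95 with θ tied to k this way. Start at k = 2, θ = 22.5: P(X<46.7) ≈ 0.614.
Too low — raise k to concentrate. Iterating converges to k ≈ 6.18.
Then θ = 22.5/(6.18−1) ≈ 4.34.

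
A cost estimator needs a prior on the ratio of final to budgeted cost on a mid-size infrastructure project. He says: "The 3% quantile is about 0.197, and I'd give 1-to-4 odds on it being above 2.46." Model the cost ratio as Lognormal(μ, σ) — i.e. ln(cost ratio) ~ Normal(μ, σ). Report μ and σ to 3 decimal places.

If T ~ Lognormal(μ,σ) then ln T ~ Normal(μ,σ), so the p-quantile of ln T is μ + z_p·σ.
ln(0.197) = -1.625 and ln(2.46) = 0.9002; z_{0.03} = -1.881, z_{0.8} = 0.8416.
σ = (0.9002 − -1.625)/(0.8416 − (-1.881)) = 0.927.
μ = -1.625 − (-1.881)·0.927 = 0.120.

μ ≈ 0.120, σ ≈ 0.927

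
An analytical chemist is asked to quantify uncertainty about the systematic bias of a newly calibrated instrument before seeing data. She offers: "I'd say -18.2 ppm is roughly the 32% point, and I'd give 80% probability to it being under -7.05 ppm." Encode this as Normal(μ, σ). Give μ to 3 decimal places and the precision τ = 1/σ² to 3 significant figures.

For Normal(μ,σ), the p-quantile is μ + z_p·σ. Here z_{0.32} = -0.4677, z_{0.8} = 0.8416.
So -18.2 = μ − 0.4677σ and -7.05 = μ + 0.8416σ.
Subtracting: σ = (-7.05 − -18.2)/(0.8416 − (-0.4677)) = 8.516.
Then μ = -18.2 − (-0.4677)·8.516 = -14.217.
Precision τ = 1/σ² = 1/8.516² = 0.0138.

μ = -14.217, τ = 0.0138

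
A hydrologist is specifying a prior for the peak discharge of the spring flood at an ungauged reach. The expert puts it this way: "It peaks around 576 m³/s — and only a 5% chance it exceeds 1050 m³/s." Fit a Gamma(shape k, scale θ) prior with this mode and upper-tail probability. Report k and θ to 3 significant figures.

Gamma(k,θ) with k>1 has mode (k−1)θ, so θ = 576/(k−1).
Need P(X < 1050) = 0.95 with θ tied to k this way. Start at k = 2, θ = 576: P(X<1050) ≈ 0.544.
Too low — raise k to concentrate. Iterating converges to k ≈ 8.73.
Then θ = 576/(8.73−1) ≈ 74.6.

k ≈ 8.73, θ ≈ 74.6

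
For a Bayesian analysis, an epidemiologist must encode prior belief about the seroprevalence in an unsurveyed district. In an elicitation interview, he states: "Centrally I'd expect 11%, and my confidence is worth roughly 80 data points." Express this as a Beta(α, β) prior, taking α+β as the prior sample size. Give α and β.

α = 8.8, β = 71.2

Under the effective-sample-size interpretation, Beta(α, β) has prior mean α/(α+β) and prior sample size α+β.
So α+β = 80 and α/(α+β) = 0.11, giving α = 0.11·80 = 8.8 and β = 80 − 8.8 = 71.2.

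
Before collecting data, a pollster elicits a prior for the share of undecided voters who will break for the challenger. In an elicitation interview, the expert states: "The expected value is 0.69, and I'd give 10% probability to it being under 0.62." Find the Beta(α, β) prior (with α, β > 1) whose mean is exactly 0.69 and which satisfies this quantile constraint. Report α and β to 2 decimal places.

With mean 0.69 fixed, write α = 0.69s, β = 0.31s where s = α+β.
Need P(θ < 0.62) = 0.1 under Beta(0.69s, 0.31s). Normal approximation: (q−m)/√(m(1−m)/s) ≈ z_{0.1} = -1.28, so s ≈ 0.69·0.31·(-1.28)²/(0.62−0.69)² = 71.7.
At s = 71.7: P(θ<0.62) ≈ 0.103. Adjusting to match 0.1 gives s ≈ 73.53.
So α = 0.69·73.53 ≈ 50.74, β = 0.31·73.53 ≈ 22.80.

α ≈ 50.74, β ≈ 22.80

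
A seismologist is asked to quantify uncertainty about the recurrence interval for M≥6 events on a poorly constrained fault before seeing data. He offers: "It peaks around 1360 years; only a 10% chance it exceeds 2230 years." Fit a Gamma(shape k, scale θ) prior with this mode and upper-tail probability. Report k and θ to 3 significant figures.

Gamma(k,θ) with k>1 has mode (k−1)θ, so θ = 1360/(k−1).
Need P(X < 2230) = 0.9 with θ tied to k this way. Start at k = 2, θ = 1360: P(X<2230) ≈ 0.488.
Too low — raise k to concentrate. Iterating converges to k ≈ 8.71.
Then θ = 1360/(8.71−1) ≈ 176.

k ≈ 8.71, θ ≈ 176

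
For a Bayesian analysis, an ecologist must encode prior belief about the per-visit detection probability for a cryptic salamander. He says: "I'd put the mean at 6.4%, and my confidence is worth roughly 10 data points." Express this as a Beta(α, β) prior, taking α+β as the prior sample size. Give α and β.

α = 0.64, β = 9.36

Under the effective-sample-size interpretation, Beta(α, β) has prior mean α/(α+β) and prior sample size α+β.
So α+β = 10 and α/(α+β) = 0.064, giving α = 0.064·10 = 0.64 and β = 10 − 0.64 = 9.36.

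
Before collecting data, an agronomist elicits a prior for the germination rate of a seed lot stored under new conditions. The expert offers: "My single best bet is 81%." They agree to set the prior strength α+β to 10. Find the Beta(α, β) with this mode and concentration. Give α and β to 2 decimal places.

α = 7.48, β = 2.52

For α,β > 1 the Beta mode is (α−1)/(α+β−2). With α+β = 10, the mode is (α−1)/8.
Set (α−1)/8 = 0.81 → α = 1 + 0.81·8 = 7.48.
β = 10 − α = 2.52.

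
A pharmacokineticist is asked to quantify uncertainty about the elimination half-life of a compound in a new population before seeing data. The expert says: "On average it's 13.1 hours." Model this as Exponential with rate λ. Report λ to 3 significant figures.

Exponential mean = 1/λ, so λ = 1/13.1 = 0.0763.

λ ≈ 0.0763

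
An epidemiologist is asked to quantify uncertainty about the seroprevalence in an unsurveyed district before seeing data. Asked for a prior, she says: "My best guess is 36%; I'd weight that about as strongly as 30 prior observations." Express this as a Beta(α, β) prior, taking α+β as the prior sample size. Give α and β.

Under the effective-sample-size interpretation, Beta(α, β) has prior mean α/(α+β) and prior sample size α+β.
So α+β = 30 and α/(α+β) = 0.36, giving α = 0.36·30 = 10.8 and β = 30 − 10.8 = 19.2.

α = 10.8, β = 19.2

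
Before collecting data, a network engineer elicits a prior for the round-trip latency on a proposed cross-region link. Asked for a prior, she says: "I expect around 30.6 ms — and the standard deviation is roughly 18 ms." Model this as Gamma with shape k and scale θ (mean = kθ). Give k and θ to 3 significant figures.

k ≈ 2.89, θ ≈ 10.6

For Gamma(k, scale θ): mean = kθ, variance = kθ², so CV = 1/√k.
CV = SD/mean = 18/30.6 = 0.5882, hence k = 1/CV² = 2.89.
Then θ = mean/k = 30.6/2.89 = 10.6.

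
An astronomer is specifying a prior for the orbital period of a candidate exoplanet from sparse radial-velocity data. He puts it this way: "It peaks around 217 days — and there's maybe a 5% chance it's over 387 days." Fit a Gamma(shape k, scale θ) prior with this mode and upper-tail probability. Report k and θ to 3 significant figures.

k ≈ 9.33, θ ≈ 26.1

Gamma(k,θ) with k>1 has mode (k−1)θ, so θ = 217/(k−1).
Need P(X < 387) = 0.95 with θ tied to k this way. Start at k = 2, θ = 217: P(X<387) ≈ 0.532.
Too low — raise k to concentrate. Iterating converges to k ≈ 9.33.
Then θ = 217/(9.33−1) ≈ 26.1.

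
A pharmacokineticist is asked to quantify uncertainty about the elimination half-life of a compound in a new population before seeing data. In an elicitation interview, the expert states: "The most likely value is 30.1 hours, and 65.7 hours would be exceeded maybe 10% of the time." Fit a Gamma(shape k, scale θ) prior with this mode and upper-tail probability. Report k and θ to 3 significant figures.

k ≈ 4.16, θ ≈ 9.54

Gamma(k,θ) with k>1 has mode (k−1)θ, so θ = 30.1/(k−1).
Need P(X < 65.7) = 0.9 with θ tied to k this way. Start at k = 2, θ = 30.1: P(X<65.7) ≈ 0.641.
Too low — raise k to concentrate. Iterating converges to k ≈ 4.16.
Then θ = 30.1/(4.16−1) ≈ 9.54.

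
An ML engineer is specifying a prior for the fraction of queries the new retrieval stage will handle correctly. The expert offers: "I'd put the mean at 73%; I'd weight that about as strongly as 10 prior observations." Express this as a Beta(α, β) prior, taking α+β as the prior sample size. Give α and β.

α = 7.3, β = 2.7

Under the effective-sample-size interpretation, Beta(α, β) has prior mean α/(α+β) and prior sample size α+β.
So α+β = 10 and α/(α+β) = 0.73, giving α = 0.73·10 = 7.3 and β = 10 − 7.3 = 2.7.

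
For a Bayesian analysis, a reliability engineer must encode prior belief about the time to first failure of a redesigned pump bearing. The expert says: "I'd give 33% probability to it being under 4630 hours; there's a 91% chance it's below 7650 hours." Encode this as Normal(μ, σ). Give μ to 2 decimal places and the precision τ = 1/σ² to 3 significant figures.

For Normal(μ,σ), the p-quantile is μ + z_p·σ. Here z_{0.33} = -0.4399, z_{0.91} = 1.341.
So 4630 = μ − 0.4399σ and 7650 = μ + 1.341σ.
Subtracting: σ = (7650 − 4630)/(1.341 − (-0.4399)) = 1695.99.
Then μ = 4630 − (-0.4399)·1695.99 = 5376.09.
Precision τ = 1/σ² = 1/1696² = 3.48e-07.

μ = 5376.09, τ = 3.48e-07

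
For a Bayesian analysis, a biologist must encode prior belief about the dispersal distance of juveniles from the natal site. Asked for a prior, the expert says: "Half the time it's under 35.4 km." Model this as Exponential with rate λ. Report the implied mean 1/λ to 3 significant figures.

mean ≈ 51.1 km

Exponential median = ln 2 / λ, so λ = ln 2 / 35.4 = 0.0196.
Mean = 1/λ = 51.1 km.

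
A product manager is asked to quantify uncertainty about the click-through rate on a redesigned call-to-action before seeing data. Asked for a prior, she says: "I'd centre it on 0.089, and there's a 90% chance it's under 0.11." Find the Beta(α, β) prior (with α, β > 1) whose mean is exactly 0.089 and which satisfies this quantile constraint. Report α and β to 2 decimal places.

α ≈ 28.11, β ≈ 287.77

With mean 0.089 fixed, write α = 0.089s, β = 0.911s where s = α+β.
Need P(θ < 0.11) = 0.9 under Beta(0.089s, 0.911s). Normal approximation: (q−m)/√(m(1−m)/s) ≈ z_{0.9} = 1.28, so s ≈ 0.089·0.911·(1.28)²/(0.11−0.089)² = 302.0.
At s = 302.0: P(θ<0.11) ≈ 0.895. Adjusting to match 0.9 gives s ≈ 315.89.
So α = 0.089·315.89 ≈ 28.11, β = 0.911·315.89 ≈ 287.77.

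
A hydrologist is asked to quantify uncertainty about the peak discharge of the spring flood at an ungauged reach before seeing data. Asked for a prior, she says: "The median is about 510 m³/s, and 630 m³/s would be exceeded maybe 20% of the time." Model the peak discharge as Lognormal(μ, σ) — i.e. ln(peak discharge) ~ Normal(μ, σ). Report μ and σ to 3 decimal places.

μ ≈ 6.234, σ ≈ 0.251

If T ~ Lognormal(μ,σ) then ln T ~ Normal(μ,σ), so the p-quantile of ln T is μ + z_p·σ.
ln(510) = 6.234 and ln(630) = 6.446; z_{0.5} = 0, z_{0.8} = 0.8416.
σ = (6.446 − 6.234)/(0.8416 − (0)) = 0.251.
μ = 6.234 − (0)·0.251 = 6.234.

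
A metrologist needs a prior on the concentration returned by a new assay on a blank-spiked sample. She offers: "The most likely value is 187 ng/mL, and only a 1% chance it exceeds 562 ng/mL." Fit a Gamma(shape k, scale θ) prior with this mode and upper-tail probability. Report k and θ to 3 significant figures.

k ≈ 4.72, θ ≈ 50.3

Gamma(k,θ) with k>1 has mode (k−1)θ, so θ = 187/(k−1).
Need P(X < 562) = 0.99 with θ tied to k this way. Start at k = 2, θ = 187: P(X<562) ≈ 0.802.
Too low — raise k to concentrate. Iterating converges to k ≈ 4.72.
Then θ = 187/(4.72−1) ≈ 50.3.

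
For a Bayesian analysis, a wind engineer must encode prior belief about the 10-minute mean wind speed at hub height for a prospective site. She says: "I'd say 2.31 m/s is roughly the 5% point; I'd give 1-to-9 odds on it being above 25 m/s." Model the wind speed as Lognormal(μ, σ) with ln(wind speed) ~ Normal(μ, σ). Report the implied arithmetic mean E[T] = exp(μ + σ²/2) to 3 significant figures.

E[T] ≈ 12.3 m/s

If T ~ Lognormal(μ,σ) then ln T ~ Normal(μ,σ), so the p-quantile of ln T is μ + z_p·σ.
ln(2.31) = 0.8372 and ln(25) = 3.219; z_{0.05} = -1.645, z_{0.9} = 1.282.
σ = (3.219 − 0.8372)/(1.282 − (-1.645)) = 0.814.
μ = 0.8372 − (-1.645)·0.814 = 2.176.
E[T] = exp(μ + σ²/2) = exp(2.176 + 0.3312) = 12.3 m/s.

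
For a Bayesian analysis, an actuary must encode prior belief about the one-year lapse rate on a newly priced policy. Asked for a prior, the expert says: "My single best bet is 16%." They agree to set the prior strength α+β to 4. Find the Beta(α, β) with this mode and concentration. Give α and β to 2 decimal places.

For α,β > 1 the Beta mode is (α−1)/(α+β−2). With α+β = 4, the mode is (α−1)/2.
Set (α−1)/2 = 0.16 → α = 1 + 0.16·2 = 1.32.
β = 4 − α = 2.68.

α = 1.32, β = 2.68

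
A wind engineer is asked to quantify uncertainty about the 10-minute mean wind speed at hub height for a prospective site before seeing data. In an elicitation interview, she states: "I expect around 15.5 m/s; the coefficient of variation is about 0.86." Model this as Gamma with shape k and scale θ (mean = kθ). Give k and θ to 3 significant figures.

For Gamma(k, scale θ): mean = kθ, variance = kθ², so CV = 1/√k.
CV = 0.86, hence k = 1/CV² = 1.35.
Then θ = mean/k = 15.5/1.35 = 11.5.

k ≈ 1.35, θ ≈ 11.5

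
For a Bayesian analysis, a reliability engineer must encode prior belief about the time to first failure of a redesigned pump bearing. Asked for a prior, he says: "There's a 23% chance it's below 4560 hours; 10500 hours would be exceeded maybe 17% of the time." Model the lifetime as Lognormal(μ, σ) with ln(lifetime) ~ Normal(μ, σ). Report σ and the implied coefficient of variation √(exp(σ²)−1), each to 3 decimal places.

σ ≈ 0.493, CV ≈ 0.524

If T ~ Lognormal(μ,σ) then ln T ~ Normal(μ,σ), so the p-quantile of ln T is μ + z_p·σ.
ln(4560) = 8.425 and ln(10500) = 9.259; z_{0.23} = -0.7388, z_{0.83} = 0.9542.
σ = (9.259 − 8.425)/(0.9542 − (-0.7388)) = 0.493.
μ = 8.425 − (-0.7388)·0.493 = 8.789.
CV = √(exp(σ²)−1) = √(exp(0.2427)−1) = 0.524.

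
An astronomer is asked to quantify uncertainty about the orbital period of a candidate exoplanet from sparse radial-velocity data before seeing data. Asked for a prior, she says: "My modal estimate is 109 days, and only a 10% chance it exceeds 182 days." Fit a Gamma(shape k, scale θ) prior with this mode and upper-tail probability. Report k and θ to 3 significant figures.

Gamma(k,θ) with k>1 has mode (k−1)θ, so θ = 109/(k−1).
Need P(X < 182) = 0.9 with θ tied to k this way. Start at k = 2, θ = 109: P(X<182) ≈ 0.497.
Too low — raise k to concentrate. Iterating converges to k ≈ 8.19.
Then θ = 109/(8.19−1) ≈ 15.2.

k ≈ 8.19, θ ≈ 15.2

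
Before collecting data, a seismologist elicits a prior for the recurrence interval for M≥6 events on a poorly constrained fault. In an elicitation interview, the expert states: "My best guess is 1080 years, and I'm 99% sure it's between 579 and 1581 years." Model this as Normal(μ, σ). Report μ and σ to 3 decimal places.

μ = 1080.000, σ = 194.500

A symmetric 99% interval runs μ ± z·σ with z = 2.576.
Half-width = 501, so σ = 501/2.576 = 194.500.
μ is the stated best guess, 1080.000.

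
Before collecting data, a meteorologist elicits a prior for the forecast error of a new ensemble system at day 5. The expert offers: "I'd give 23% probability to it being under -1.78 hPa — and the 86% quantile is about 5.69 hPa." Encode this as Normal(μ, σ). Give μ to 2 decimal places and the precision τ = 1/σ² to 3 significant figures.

For Normal(μ,σ), the p-quantile is μ + z_p·σ. Here z_{0.23} = -0.7388, z_{0.86} = 1.08.
So -1.78 = μ − 0.7388σ and 5.69 = μ + 1.08σ.
Subtracting: σ = (5.69 − -1.78)/(1.08 − (-0.7388)) = 4.11.
Then μ = -1.78 − (-0.7388)·4.11 = 1.25.
Precision τ = 1/σ² = 1/4.106² = 0.0593.

μ = 1.25, τ = 0.0593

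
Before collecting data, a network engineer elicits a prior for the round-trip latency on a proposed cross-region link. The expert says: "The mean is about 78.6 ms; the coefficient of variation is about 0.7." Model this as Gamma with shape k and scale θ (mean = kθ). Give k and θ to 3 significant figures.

k ≈ 2.04, θ ≈ 38.5

For Gamma(k, scale θ): mean = kθ, variance = kθ², so CV = 1/√k.
CV = 0.7, hence k = 1/CV² = 2.04.
Then θ = mean/k = 78.6/2.04 = 38.5.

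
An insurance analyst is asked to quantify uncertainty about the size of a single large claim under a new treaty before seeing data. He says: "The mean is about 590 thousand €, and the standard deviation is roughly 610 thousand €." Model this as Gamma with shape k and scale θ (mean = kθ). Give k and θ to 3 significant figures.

For Gamma(k, scale θ): mean = kθ, variance = kθ², so CV = 1/√k.
CV = SD/mean = 610/590 = 1.034, hence k = 1/CV² = 0.936.
Then θ = mean/k = 590/0.936 = 631.

k ≈ 0.936, θ ≈ 631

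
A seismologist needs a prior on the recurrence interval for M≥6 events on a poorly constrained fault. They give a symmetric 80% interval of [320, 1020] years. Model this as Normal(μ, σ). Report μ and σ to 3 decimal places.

A symmetric 80% interval runs μ ± z·σ with z = 1.282.
Half-width = 350, so σ = 350/1.282 = 273.106.
μ is the interval midpoint, 670.000.

μ = 670.000, σ = 273.106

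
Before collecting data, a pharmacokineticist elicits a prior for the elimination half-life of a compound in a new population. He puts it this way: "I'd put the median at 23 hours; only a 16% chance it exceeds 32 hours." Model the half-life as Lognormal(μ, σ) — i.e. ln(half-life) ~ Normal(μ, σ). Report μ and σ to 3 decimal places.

μ ≈ 3.135, σ ≈ 0.332

If T ~ Lognormal(μ,σ) then ln T ~ Normal(μ,σ), so the p-quantile of ln T is μ + z_p·σ.
ln(23) = 3.135 and ln(32) = 3.466; z_{0.5} = 0, z_{0.84} = 0.9945.
σ = (3.466 − 3.135)/(0.9945 − (0)) = 0.332.
μ = 3.135 − (0)·0.332 = 3.135.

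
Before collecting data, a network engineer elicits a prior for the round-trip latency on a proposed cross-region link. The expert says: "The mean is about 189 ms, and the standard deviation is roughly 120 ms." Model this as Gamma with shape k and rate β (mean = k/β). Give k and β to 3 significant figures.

k ≈ 2.48, β ≈ 0.0131

For Gamma(k, rate β): mean = k/β, variance = k/β², so CV = 1/√k.
CV = SD/mean = 120/189 = 0.6349, hence k = 1/CV² = 2.48.
Then β = k/mean = 2.48/189 = 0.0131.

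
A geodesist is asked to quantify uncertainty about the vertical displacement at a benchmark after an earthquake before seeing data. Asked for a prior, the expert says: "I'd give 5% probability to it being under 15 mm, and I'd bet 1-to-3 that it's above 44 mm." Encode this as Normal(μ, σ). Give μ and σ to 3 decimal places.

The p-quantile of Normal(μ,σ) is μ + z_p·σ, with z_{0.05} = -1.645 and z_{0.75} = 0.6745.
Eliminate σ: μ = (z₂·x₁ − z₁·x₂)/(z₂ − z₁) = (0.6745·15 − (-1.645)·44)/2.319 = 35.566.
Then σ = (x₂ − x₁)/(z₂ − z₁) = (44 − 15)/2.319 = 12.504.

μ = 35.566, σ = 12.504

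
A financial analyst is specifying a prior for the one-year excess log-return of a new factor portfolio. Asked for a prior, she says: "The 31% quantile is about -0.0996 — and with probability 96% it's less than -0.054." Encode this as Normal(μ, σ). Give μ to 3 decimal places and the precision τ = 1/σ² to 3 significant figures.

μ = -0.090, τ = 2430

The p-quantile of Normal(μ,σ) is μ + z_p·σ, with z_{0.31} = -0.4959 and z_{0.96} = 1.751.
Eliminate σ: μ = (z₂·x₁ − z₁·x₂)/(z₂ − z₁) = (1.751·-0.0996 − (-0.4959)·-0.054)/2.247 = -0.090.
Then σ = (x₂ − x₁)/(z₂ − z₁) = (-0.054 − -0.0996)/2.247 = 0.020.
Precision τ = 1/σ² = 1/0.0203² = 2430.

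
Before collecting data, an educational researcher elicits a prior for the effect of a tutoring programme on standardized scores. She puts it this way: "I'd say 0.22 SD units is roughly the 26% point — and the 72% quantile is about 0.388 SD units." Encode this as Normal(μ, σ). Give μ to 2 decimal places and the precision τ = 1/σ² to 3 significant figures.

μ = 0.31, τ = 53.3

For Normal(μ,σ), the p-quantile is μ + z_p·σ. Here z_{0.26} = -0.6433, z_{0.72} = 0.5828.
So 0.22 = μ − 0.6433σ and 0.388 = μ + 0.5828σ.
Subtracting: σ = (0.388 − 0.22)/(0.5828 − (-0.6433)) = 0.14.
Then μ = 0.22 − (-0.6433)·0.14 = 0.31.
Precision τ = 1/σ² = 1/0.137² = 53.3.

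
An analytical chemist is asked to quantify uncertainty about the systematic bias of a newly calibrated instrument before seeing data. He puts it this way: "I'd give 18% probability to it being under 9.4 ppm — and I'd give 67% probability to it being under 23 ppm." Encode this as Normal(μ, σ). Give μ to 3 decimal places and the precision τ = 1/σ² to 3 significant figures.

For Normal(μ,σ), the p-quantile is μ + z_p·σ. Here z_{0.18} = -0.9154, z_{0.67} = 0.4399.
So 9.4 = μ − 0.9154σ and 23 = μ + 0.4399σ.
Subtracting: σ = (23 − 9.4)/(0.4399 − (-0.9154)) = 10.035.
Then μ = 9.4 − (-0.9154)·10.035 = 18.586.
Precision τ = 1/σ² = 1/10.03² = 0.00993.

μ = 18.586, τ = 0.00993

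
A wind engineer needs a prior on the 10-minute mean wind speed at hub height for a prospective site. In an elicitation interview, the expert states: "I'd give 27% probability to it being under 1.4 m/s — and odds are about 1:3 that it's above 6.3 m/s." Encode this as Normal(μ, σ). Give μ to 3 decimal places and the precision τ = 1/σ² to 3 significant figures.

μ = 3.733, τ = 0.069

For Normal(μ,σ), the p-quantile is μ + z_p·σ. Here z_{0.27} = -0.6128, z_{0.75} = 0.6745.
So 1.4 = μ − 0.6128σ and 6.3 = μ + 0.6745σ.
Subtracting: σ = (6.3 − 1.4)/(0.6745 − (-0.6128)) = 3.806.
Then μ = 1.4 − (-0.6128)·3.806 = 3.733.
Precision τ = 1/σ² = 1/3.806² = 0.069.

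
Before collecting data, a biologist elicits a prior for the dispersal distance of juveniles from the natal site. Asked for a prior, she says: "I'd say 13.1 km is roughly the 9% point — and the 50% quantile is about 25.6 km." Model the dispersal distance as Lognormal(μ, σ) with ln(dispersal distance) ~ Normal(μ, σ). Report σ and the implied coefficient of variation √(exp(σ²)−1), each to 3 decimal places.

σ ≈ 0.500, CV ≈ 0.533

If T ~ Lognormal(μ,σ) then ln T ~ Normal(μ,σ), so the p-quantile of ln T is μ + z_p·σ.
ln(13.1) = 2.573 and ln(25.6) = 3.243; z_{0.09} = -1.341, z_{0.5} = 0.
σ = (3.243 − 2.573)/(0 − (-1.341)) = 0.500.
μ = 2.573 − (-1.341)·0.500 = 3.243.
CV = √(exp(σ²)−1) = √(exp(0.2497)−1) = 0.533.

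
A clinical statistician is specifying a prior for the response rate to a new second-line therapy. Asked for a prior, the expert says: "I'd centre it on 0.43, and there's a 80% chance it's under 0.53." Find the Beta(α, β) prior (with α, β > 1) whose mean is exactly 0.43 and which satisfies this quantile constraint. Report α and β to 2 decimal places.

α ≈ 7.40, β ≈ 9.81

With mean 0.43 fixed, write α = 0.43s, β = 0.57s where s = α+β.
Need P(θ < 0.53) = 0.8 under Beta(0.43s, 0.57s). Normal approximation: (q−m)/√(m(1−m)/s) ≈ z_{0.8} = 0.842, so s ≈ 0.43·0.57·(0.842)²/(0.53−0.43)² = 17.4.
At s = 17.4: P(θ<0.53) ≈ 0.801. Adjusting to match 0.8 gives s ≈ 17.22.
So α = 0.43·17.22 ≈ 7.40, β = 0.57·17.22 ≈ 9.81.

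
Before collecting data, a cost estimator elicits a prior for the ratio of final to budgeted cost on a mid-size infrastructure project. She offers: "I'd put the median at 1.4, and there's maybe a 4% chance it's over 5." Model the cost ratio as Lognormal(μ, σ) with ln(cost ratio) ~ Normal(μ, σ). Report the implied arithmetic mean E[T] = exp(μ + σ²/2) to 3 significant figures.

If T ~ Lognormal(μ,σ) then ln T ~ Normal(μ,σ), so the p-quantile of ln T is μ + z_p·σ.
ln(1.4) = 0.3365 and ln(5) = 1.609; z_{0.5} = 0, z_{0.96} = 1.751.
σ = (1.609 − 0.3365)/(1.751 − (0)) = 0.727.
μ = 0.3365 − (0)·0.727 = 0.336.
E[T] = exp(μ + σ²/2) = exp(0.336 + 0.2644) = 1.82.

E[T] ≈ 1.82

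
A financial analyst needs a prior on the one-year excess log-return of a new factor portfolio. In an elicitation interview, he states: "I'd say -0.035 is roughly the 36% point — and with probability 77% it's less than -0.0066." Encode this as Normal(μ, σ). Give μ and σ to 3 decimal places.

μ = -0.026, σ = 0.026

For Normal(μ,σ), the p-quantile is μ + z_p·σ. Here z_{0.36} = -0.3585, z_{0.77} = 0.7388.
So -0.035 = μ − 0.3585σ and -0.0066 = μ + 0.7388σ.
Subtracting: σ = (-0.0066 − -0.035)/(0.7388 − (-0.3585)) = 0.026.
Then μ = -0.035 − (-0.3585)·0.026 = -0.026.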